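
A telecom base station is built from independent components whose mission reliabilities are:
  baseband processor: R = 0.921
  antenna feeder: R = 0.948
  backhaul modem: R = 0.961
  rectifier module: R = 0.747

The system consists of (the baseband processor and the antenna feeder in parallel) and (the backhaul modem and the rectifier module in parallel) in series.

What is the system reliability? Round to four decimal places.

0.9861

Parallel (baseband processor and antenna feeder): 1 − (1 − 0.921000)(1 − 0.948000) = 0.995892
Parallel (backhaul modem and rectifier module): 1 − (1 − 0.961000)(1 − 0.747000) = 0.990133
Series ([0.995892] and [0.990133]): 0.995892 × 0.990133 = 0.9861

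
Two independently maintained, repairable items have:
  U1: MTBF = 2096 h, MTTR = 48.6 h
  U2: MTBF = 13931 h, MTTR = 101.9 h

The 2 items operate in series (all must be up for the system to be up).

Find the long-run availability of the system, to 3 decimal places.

0.970

A(U1) = MTBF/(MTBF+MTTR) = 2096/(2096+48.6) = 0.977338
A(U2) = MTBF/(MTBF+MTTR) = 13931/(13931+101.9) = 0.992738
Series availability: 0.977338 × 0.992738 = 0.970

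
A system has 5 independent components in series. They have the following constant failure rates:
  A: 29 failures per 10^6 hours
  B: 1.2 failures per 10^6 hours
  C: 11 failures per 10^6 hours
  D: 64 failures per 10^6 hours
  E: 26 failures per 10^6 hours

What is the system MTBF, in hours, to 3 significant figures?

7620

Series of exponential components: λ_sys = Σ λ_i
λ_sys = 0.000029 + 0.0000012 + 0.000011 + 0.000064 + 0.000026 = 1.3120e-04 /h
MTBF = 1 / λ_sys = 7620 h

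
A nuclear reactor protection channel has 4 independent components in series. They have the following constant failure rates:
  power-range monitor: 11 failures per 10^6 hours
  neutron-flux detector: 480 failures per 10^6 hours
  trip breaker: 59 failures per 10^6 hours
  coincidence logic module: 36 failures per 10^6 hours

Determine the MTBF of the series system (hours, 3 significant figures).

1710

Series of exponential components: λ_sys = Σ λ_i
λ_sys = 0.000011 + 0.00048 + 0.000059 + 0.000036 = 5.8600e-04 /h
MTBF = 1 / λ_sys = 1710 h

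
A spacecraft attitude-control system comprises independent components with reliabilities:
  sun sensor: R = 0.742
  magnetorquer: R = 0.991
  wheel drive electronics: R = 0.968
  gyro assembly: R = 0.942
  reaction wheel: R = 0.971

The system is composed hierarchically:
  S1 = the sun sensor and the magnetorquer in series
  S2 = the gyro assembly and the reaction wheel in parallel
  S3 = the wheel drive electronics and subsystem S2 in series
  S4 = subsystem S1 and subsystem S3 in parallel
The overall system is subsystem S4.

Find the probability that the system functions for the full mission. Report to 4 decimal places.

0.9911

Series (sun sensor and magnetorquer): 0.742000 × 0.991000 = 0.735322
Parallel (gyro assembly and reaction wheel): 1 − (1 − 0.942000)(1 − 0.971000) = 0.998318
Series (wheel drive electronics and [0.998318]): 0.968000 × 0.998318 = 0.966372
Parallel ([0.735322] and [0.966372]): 1 − (1 − 0.735322)(1 − 0.966372) = 0.9911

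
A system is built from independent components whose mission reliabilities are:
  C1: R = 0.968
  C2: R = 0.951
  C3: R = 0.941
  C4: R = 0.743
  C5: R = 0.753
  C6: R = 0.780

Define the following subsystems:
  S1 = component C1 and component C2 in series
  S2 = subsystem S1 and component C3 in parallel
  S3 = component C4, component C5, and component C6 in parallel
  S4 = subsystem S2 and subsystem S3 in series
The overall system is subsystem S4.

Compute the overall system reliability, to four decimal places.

Series (C1 and C2): 0.968000 × 0.951000 = 0.920568
Parallel ([0.920568] and C3): 1 − (1 − 0.920568)(1 − 0.941000) = 0.995314
Parallel (C4, C5, and C6): 1 − (1 − 0.743000)(1 − 0.753000)(1 − 0.780000) = 0.986035
Series ([0.995314] and [0.986035]): 0.995314 × 0.986035 = 0.9814

0.9814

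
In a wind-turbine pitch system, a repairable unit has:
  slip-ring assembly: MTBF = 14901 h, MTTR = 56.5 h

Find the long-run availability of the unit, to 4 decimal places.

0.9962

A(slip-ring assembly) = MTBF/(MTBF+MTTR) = 14901/(14901+56.5) = 0.9962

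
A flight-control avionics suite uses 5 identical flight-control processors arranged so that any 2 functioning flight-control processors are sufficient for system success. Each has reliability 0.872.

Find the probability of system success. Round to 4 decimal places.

0.9988

R = Σ_{i=2}^{5} C(5,i) p^i (1−p)^{5−i} with p = 0.872
C(5,2)·0.872^2·0.128^3 = 0.015946
C(5,3)·0.872^3·0.128^2 = 0.108635
C(5,4)·0.872^4·0.128^1 = 0.370038
C(5,5)·0.872^5·0.128^0 = 0.504176
Sum = 0.9988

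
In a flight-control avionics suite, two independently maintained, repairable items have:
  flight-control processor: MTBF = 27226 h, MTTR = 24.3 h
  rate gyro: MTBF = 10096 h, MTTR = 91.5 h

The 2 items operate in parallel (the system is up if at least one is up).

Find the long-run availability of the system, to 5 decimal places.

A(flight-control processor) = MTBF/(MTBF+MTTR) = 27226/(27226+24.3) = 0.999108
A(rate gyro) = MTBF/(MTBF+MTTR) = 10096/(10096+91.5) = 0.991018
Parallel availability: 1 − (1 − 0.999108)(1 − 0.991018) = 0.99999

0.99999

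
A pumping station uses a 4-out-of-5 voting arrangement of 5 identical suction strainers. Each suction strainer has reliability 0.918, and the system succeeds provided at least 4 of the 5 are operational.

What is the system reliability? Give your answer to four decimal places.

0.9431

R = Σ_{i=4}^{5} C(5,i) p^i (1−p)^{5−i} with p = 0.918
C(5,4)·0.918^4·0.082^1 = 0.291175
C(5,5)·0.918^5·0.082^0 = 0.651949
Sum = 0.9431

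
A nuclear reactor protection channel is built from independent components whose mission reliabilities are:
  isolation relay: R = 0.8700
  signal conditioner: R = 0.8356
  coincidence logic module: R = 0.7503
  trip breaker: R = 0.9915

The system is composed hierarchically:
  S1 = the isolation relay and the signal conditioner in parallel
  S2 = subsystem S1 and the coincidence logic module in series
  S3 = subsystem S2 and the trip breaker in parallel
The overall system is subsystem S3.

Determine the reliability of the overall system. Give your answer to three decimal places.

Parallel (isolation relay and signal conditioner): 1 − (1 − 0.87000)(1 − 0.83560) = 0.97863
Series ([0.97863] and coincidence logic module): 0.97863 × 0.75030 = 0.73427
Parallel ([0.73427] and trip breaker): 1 − (1 − 0.73427)(1 − 0.99150) = 0.998

0.998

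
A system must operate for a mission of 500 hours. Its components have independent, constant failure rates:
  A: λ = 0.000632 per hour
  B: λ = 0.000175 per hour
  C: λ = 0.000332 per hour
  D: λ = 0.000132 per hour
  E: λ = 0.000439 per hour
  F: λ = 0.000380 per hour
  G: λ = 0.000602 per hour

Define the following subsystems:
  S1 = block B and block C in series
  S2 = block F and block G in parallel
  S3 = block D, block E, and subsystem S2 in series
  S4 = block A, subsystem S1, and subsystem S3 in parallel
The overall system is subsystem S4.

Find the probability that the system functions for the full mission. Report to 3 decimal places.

0.983

R(A) = exp(−0.000632 × 500) = 0.72906
R(B) = exp(−0.000175 × 500) = 0.91622
R(C) = exp(−0.000332 × 500) = 0.84705
R(D) = exp(−0.000132 × 500) = 0.93613
R(E) = exp(−0.000439 × 500) = 0.80292
R(F) = exp(−0.000380 × 500) = 0.82696
R(G) = exp(−0.000602 × 500) = 0.74008
Series (B and C): 0.91622 × 0.84705 = 0.77608
Parallel (F and G): 1 − (1 − 0.82696)(1 − 0.74008) = 0.95502
Series (D, E, and [0.95502]): 0.93613 × 0.80292 × 0.95502 = 0.71783
Parallel (A, [0.77608], and [0.71783]): 1 − (1 − 0.72906)(1 − 0.77608)(1 − 0.71783) = 0.983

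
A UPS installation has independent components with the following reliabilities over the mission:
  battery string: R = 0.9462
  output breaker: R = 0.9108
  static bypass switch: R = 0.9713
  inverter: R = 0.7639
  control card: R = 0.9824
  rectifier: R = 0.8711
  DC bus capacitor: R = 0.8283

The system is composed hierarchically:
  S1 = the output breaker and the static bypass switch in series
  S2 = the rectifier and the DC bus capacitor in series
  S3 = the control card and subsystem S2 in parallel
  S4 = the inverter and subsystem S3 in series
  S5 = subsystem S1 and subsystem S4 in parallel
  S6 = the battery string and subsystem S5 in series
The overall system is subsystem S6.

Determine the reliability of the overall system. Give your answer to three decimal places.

0.920

Series (output breaker and static bypass switch): 0.91080 × 0.97130 = 0.88466
Series (rectifier and DC bus capacitor): 0.87110 × 0.82830 = 0.72153
Parallel (control card and [0.72153]): 1 − (1 − 0.98240)(1 − 0.72153) = 0.99510
Series (inverter and [0.99510]): 0.76390 × 0.99510 = 0.76016
Parallel ([0.88466] and [0.76016]): 1 − (1 − 0.88466)(1 − 0.76016) = 0.97234
Series (battery string and [0.97234]): 0.94620 × 0.97234 = 0.920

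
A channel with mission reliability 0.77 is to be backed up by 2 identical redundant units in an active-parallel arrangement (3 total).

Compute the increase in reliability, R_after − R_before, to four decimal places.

R_before = 0.77
R_after = 1 − (1 − 0.77)^3 = 0.9878
ΔR = 0.9878 − 0.77 = 0.2178

0.2178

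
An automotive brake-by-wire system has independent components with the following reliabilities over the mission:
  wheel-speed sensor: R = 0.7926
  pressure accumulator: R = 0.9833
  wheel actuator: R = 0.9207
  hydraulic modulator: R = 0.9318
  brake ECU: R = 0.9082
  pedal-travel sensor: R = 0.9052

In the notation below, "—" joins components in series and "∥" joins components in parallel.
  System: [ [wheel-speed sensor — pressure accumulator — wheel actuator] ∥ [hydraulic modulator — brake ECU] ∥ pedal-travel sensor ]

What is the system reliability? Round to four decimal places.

Series (wheel-speed sensor, pressure accumulator, and wheel actuator): 0.792600 × 0.983300 × 0.920700 = 0.717560
Series (hydraulic modulator and brake ECU): 0.931800 × 0.908200 = 0.846261
Parallel ([0.717560], [0.846261], and pedal-travel sensor): 1 − (1 − 0.717560)(1 − 0.846261)(1 − 0.905200) = 0.9959

0.9959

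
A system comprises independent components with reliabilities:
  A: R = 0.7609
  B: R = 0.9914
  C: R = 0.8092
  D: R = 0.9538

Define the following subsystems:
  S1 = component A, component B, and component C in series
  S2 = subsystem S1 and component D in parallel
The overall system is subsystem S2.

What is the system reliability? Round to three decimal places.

Series (A, B, and C): 0.76090 × 0.99140 × 0.80920 = 0.61043
Parallel ([0.61043] and D): 1 − (1 − 0.61043)(1 − 0.95380) = 0.982

0.982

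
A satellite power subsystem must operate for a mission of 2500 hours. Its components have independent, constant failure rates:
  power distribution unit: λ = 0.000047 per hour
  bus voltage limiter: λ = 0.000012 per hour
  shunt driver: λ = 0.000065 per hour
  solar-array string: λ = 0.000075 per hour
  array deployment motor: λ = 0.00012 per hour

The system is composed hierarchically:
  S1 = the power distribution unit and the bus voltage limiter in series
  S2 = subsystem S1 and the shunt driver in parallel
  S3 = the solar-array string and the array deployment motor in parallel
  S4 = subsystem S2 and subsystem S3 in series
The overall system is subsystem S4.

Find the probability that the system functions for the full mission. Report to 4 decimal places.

0.9360

R(power distribution unit) = exp(−0.000047 × 2500) = 0.889141
R(bus voltage limiter) = exp(−0.000012 × 2500) = 0.970446
R(shunt driver) = exp(−0.000065 × 2500) = 0.850016
R(solar-array string) = exp(−0.000075 × 2500) = 0.829029
R(array deployment motor) = exp(−0.00012 × 2500) = 0.740818
Series (power distribution unit and bus voltage limiter): 0.889141 × 0.970446 = 0.862863
Parallel ([0.862863] and shunt driver): 1 − (1 − 0.862863)(1 − 0.850016) = 0.979432
Parallel (solar-array string and array deployment motor): 1 − (1 − 0.829029)(1 − 0.740818) = 0.955687
Series ([0.979432] and [0.955687]): 0.979432 × 0.955687 = 0.9360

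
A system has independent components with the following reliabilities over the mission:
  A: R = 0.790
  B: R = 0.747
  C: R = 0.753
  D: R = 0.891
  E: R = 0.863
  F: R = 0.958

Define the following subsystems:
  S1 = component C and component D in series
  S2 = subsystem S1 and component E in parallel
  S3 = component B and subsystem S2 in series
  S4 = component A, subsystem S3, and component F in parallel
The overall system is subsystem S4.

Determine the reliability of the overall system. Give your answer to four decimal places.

Series (C and D): 0.753000 × 0.891000 = 0.670923
Parallel ([0.670923] and E): 1 − (1 − 0.670923)(1 − 0.863000) = 0.954916
Series (B and [0.954916]): 0.747000 × 0.954916 = 0.713322
Parallel (A, [0.713322], and F): 1 − (1 − 0.790000)(1 − 0.713322)(1 − 0.958000) = 0.9975

0.9975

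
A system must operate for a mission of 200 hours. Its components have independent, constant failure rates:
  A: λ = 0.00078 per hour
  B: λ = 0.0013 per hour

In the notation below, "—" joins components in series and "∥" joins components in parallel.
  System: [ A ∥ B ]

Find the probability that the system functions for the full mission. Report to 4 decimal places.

R(A) = exp(−0.00078 × 200) = 0.855559
R(B) = exp(−0.0013 × 200) = 0.771052
Parallel (A and B): 1 − (1 − 0.855559)(1 − 0.771052) = 0.9669

0.9669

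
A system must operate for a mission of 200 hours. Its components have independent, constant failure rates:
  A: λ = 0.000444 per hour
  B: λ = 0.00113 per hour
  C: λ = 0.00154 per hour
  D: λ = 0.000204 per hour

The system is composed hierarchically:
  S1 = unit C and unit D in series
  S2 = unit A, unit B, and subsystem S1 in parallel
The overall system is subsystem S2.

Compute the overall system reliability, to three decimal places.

R(A) = exp(−0.000444 × 200) = 0.91503
R(B) = exp(−0.00113 × 200) = 0.79772
R(C) = exp(−0.00154 × 200) = 0.73492
R(D) = exp(−0.000204 × 200) = 0.96002
Series (C and D): 0.73492 × 0.96002 = 0.70554
Parallel (A, B, and [0.70554]): 1 − (1 − 0.91503)(1 − 0.79772)(1 − 0.70554) = 0.995

0.995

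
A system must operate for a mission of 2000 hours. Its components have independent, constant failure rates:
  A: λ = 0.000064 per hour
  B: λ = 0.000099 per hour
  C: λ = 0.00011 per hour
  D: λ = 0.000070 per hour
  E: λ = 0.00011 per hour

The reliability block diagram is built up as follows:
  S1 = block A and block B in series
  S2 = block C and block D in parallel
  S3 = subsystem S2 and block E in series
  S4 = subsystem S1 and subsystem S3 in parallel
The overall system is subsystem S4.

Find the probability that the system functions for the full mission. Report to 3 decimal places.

0.939

R(A) = exp(−0.000064 × 2000) = 0.87985
R(B) = exp(−0.000099 × 2000) = 0.82037
R(C) = exp(−0.00011 × 2000) = 0.80252
R(D) = exp(−0.000070 × 2000) = 0.86936
R(E) = exp(−0.00011 × 2000) = 0.80252
Series (A and B): 0.87985 × 0.82037 = 0.72180
Parallel (C and D): 1 − (1 − 0.80252)(1 − 0.86936) = 0.97420
Series ([0.97420] and E): 0.97420 × 0.80252 = 0.78181
Parallel ([0.72180] and [0.78181]): 1 − (1 − 0.72180)(1 − 0.78181) = 0.939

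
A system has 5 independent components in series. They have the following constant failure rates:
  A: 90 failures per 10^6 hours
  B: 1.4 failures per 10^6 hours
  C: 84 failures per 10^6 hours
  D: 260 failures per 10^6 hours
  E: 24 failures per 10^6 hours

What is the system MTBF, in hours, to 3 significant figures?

Series of exponential components: λ_sys = Σ λ_i
λ_sys = 0.000090 + 0.0000014 + 0.000084 + 0.00026 + 0.000024 = 4.5940e-04 /h
MTBF = 1 / λ_sys = 2180 h

2180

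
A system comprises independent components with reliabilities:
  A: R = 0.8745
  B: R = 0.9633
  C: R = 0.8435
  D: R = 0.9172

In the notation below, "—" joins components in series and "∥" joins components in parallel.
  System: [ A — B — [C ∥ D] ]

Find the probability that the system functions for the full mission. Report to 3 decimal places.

Parallel (C and D): 1 − (1 − 0.84350)(1 − 0.91720) = 0.98704
Series (A, B, and [0.98704]): 0.87450 × 0.96330 × 0.98704 = 0.831

0.831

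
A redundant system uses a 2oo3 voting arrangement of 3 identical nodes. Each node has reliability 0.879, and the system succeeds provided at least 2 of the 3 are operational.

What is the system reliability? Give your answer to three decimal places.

0.960

R = Σ_{i=2}^{3} C(3,i) p^i (1−p)^{3−i} with p = 0.879
C(3,2)·0.879^2·0.121^1 = 0.28047
C(3,3)·0.879^3·0.121^0 = 0.67915
Sum = 0.960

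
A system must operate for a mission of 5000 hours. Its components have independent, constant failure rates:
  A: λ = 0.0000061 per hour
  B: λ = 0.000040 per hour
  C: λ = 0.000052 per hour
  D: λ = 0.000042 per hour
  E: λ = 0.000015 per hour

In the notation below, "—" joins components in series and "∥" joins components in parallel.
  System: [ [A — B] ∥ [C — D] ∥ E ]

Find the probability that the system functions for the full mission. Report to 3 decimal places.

0.994

R(A) = exp(−0.0000061 × 5000) = 0.96996
R(B) = exp(−0.000040 × 5000) = 0.81873
R(C) = exp(−0.000052 × 5000) = 0.77105
R(D) = exp(−0.000042 × 5000) = 0.81058
R(E) = exp(−0.000015 × 5000) = 0.92774
Series (A and B): 0.96996 × 0.81873 = 0.79414
Series (C and D): 0.77105 × 0.81058 = 0.62500
Parallel ([0.79414], [0.62500], and E): 1 − (1 − 0.79414)(1 − 0.62500)(1 − 0.92774) = 0.994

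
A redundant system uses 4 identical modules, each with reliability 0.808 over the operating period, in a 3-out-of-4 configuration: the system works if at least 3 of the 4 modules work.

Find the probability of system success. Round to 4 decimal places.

0.8314

R = Σ_{i=3}^{4} C(4,i) p^i (1−p)^{4−i} with p = 0.808
C(4,3)·0.808^3·0.192^1 = 0.405131
C(4,4)·0.808^4·0.192^0 = 0.426231
Sum = 0.8314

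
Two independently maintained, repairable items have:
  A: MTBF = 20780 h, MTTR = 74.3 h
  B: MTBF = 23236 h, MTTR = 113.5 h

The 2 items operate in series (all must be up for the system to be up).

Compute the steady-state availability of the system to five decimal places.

A(A) = MTBF/(MTBF+MTTR) = 20780/(20780+74.3) = 0.996437
A(B) = MTBF/(MTBF+MTTR) = 23236/(23236+113.5) = 0.995139
Series availability: 0.996437 × 0.995139 = 0.99159

0.99159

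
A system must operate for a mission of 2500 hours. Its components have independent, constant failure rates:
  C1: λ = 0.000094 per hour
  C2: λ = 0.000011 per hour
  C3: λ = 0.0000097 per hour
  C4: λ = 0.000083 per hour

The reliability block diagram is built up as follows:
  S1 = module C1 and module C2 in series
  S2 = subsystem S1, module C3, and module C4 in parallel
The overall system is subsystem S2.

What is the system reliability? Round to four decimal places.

0.9990

R(C1) = exp(−0.000094 × 2500) = 0.790571
R(C2) = exp(−0.000011 × 2500) = 0.972875
R(C3) = exp(−0.0000097 × 2500) = 0.976042
R(C4) = exp(−0.000083 × 2500) = 0.812613
Series (C1 and C2): 0.790571 × 0.972875 = 0.769127
Parallel ([0.769127], C3, and C4): 1 − (1 − 0.769127)(1 − 0.976042)(1 − 0.812613) = 0.9990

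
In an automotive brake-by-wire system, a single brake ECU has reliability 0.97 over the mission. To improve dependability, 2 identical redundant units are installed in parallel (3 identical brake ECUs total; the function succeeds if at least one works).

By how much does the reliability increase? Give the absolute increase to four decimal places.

R_before = 0.97
R_after = 1 − (1 − 0.97)^3 = 1.0000
ΔR = 1.0000 − 0.97 = 0.0300

0.0300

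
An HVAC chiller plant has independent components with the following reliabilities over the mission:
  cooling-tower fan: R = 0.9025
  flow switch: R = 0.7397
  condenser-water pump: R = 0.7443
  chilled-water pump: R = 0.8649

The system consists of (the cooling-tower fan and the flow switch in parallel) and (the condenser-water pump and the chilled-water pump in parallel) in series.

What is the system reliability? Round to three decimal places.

Parallel (cooling-tower fan and flow switch): 1 − (1 − 0.90250)(1 − 0.73970) = 0.97462
Parallel (condenser-water pump and chilled-water pump): 1 − (1 − 0.74430)(1 − 0.86490) = 0.96545
Series ([0.97462] and [0.96545]): 0.97462 × 0.96545 = 0.941

0.941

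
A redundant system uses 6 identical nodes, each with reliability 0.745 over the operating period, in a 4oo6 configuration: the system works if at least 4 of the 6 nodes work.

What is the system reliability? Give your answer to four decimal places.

R = Σ_{i=4}^{6} C(6,i) p^i (1−p)^{6−i} with p = 0.745
C(6,4)·0.745^4·0.255^2 = 0.300467
C(6,5)·0.745^5·0.255^1 = 0.351134
C(6,6)·0.745^6·0.255^0 = 0.170977
Sum = 0.8226

0.8226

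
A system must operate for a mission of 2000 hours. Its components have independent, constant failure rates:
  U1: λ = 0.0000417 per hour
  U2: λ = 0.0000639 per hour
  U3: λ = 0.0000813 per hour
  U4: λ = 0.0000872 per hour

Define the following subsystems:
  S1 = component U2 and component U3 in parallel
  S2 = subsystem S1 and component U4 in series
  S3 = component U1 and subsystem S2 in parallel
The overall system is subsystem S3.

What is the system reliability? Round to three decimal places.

0.986

R(U1) = exp(−0.0000417 × 2000) = 0.91998
R(U2) = exp(−0.0000639 × 2000) = 0.88003
R(U3) = exp(−0.0000813 × 2000) = 0.84993
R(U4) = exp(−0.0000872 × 2000) = 0.83996
Parallel (U2 and U3): 1 − (1 − 0.88003)(1 − 0.84993) = 0.98200
Series ([0.98200] and U4): 0.98200 × 0.83996 = 0.82484
Parallel (U1 and [0.82484]): 1 − (1 − 0.91998)(1 − 0.82484) = 0.986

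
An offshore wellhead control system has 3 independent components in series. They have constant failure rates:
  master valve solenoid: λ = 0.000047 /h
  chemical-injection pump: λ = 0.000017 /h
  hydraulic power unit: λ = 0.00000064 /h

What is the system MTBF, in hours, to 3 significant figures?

Series of exponential components: λ_sys = Σ λ_i
λ_sys = 0.000047 + 0.000017 + 0.00000064 = 6.4640e-05 /h
MTBF = 1 / λ_sys = 15500 h

15500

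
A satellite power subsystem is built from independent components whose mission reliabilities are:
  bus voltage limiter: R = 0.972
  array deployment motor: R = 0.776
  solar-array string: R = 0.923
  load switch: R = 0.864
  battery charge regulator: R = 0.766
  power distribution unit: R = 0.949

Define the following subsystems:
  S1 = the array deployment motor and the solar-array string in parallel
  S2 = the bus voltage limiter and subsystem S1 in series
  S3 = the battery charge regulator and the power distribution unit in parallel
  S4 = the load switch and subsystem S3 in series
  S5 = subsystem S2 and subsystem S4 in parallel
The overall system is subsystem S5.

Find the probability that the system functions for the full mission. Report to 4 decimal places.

0.9935

Parallel (array deployment motor and solar-array string): 1 − (1 − 0.776000)(1 − 0.923000) = 0.982752
Series (bus voltage limiter and [0.982752]): 0.972000 × 0.982752 = 0.955235
Parallel (battery charge regulator and power distribution unit): 1 − (1 − 0.766000)(1 − 0.949000) = 0.988066
Series (load switch and [0.988066]): 0.864000 × 0.988066 = 0.853689
Parallel ([0.955235] and [0.853689]): 1 − (1 − 0.955235)(1 − 0.853689) = 0.9935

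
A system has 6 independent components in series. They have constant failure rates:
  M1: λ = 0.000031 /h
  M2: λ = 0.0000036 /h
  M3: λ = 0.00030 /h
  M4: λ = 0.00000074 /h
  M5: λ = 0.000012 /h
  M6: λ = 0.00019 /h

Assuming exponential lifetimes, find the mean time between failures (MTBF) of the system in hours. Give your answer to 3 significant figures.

1860

Series of exponential components: λ_sys = Σ λ_i
λ_sys = 0.000031 + 0.0000036 + 0.00030 + 0.00000074 + 0.000012 + 0.00019 = 5.3734e-04 /h
MTBF = 1 / λ_sys = 1860 h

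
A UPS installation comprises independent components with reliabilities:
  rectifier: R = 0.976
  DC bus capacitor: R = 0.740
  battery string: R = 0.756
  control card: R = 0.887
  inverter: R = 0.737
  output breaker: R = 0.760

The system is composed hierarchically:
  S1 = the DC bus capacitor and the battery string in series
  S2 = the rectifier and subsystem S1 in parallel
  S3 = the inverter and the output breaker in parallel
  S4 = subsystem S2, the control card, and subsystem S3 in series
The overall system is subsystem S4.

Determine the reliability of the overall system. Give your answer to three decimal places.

0.822

Series (DC bus capacitor and battery string): 0.74000 × 0.75600 = 0.55944
Parallel (rectifier and [0.55944]): 1 − (1 − 0.97600)(1 − 0.55944) = 0.98943
Parallel (inverter and output breaker): 1 − (1 − 0.73700)(1 − 0.76000) = 0.93688
Series ([0.98943], control card, and [0.93688]): 0.98943 × 0.88700 × 0.93688 = 0.822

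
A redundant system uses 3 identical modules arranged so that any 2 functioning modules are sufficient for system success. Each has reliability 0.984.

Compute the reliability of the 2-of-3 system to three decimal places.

R = Σ_{i=2}^{3} C(3,i) p^i (1−p)^{3−i} with p = 0.984
C(3,2)·0.984^2·0.016^1 = 0.04648
C(3,3)·0.984^3·0.016^0 = 0.95276
Sum = 0.999

0.999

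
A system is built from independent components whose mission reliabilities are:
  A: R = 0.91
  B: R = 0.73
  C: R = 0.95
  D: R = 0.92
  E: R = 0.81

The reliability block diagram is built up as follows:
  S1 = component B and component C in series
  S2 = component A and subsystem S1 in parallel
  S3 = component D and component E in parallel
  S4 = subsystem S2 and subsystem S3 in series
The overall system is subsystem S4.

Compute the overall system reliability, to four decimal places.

0.9576

Series (B and C): 0.730000 × 0.950000 = 0.693500
Parallel (A and [0.693500]): 1 − (1 − 0.910000)(1 − 0.693500) = 0.972415
Parallel (D and E): 1 − (1 − 0.920000)(1 − 0.810000) = 0.984800
Series ([0.972415] and [0.984800]): 0.972415 × 0.984800 = 0.9576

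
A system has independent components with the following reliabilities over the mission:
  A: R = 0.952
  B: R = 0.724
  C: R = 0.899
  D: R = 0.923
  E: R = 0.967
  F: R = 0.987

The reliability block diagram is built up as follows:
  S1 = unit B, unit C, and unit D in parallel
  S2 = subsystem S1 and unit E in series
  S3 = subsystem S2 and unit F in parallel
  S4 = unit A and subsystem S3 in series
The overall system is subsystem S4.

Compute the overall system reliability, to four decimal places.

Parallel (B, C, and D): 1 − (1 − 0.724000)(1 − 0.899000)(1 − 0.923000) = 0.997854
Series ([0.997854] and E): 0.997854 × 0.967000 = 0.964925
Parallel ([0.964925] and F): 1 − (1 − 0.964925)(1 − 0.987000) = 0.999544
Series (A and [0.999544]): 0.952000 × 0.999544 = 0.9516

0.9516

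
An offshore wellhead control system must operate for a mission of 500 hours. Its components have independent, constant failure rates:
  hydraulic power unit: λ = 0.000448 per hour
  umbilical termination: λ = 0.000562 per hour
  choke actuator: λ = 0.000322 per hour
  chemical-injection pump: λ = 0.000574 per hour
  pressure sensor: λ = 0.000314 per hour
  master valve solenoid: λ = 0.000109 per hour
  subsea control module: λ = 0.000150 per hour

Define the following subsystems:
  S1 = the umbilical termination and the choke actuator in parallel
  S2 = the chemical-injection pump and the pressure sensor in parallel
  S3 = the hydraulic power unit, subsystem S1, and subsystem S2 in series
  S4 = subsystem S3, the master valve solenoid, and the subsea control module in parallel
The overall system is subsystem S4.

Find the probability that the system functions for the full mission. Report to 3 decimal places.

R(hydraulic power unit) = exp(−0.000448 × 500) = 0.79932
R(umbilical termination) = exp(−0.000562 × 500) = 0.75503
R(choke actuator) = exp(−0.000322 × 500) = 0.85129
R(chemical-injection pump) = exp(−0.000574 × 500) = 0.75051
R(pressure sensor) = exp(−0.000314 × 500) = 0.85470
R(master valve solenoid) = exp(−0.000109 × 500) = 0.94696
R(subsea control module) = exp(−0.000150 × 500) = 0.92774
Parallel (umbilical termination and choke actuator): 1 − (1 − 0.75503)(1 − 0.85129) = 0.96357
Parallel (chemical-injection pump and pressure sensor): 1 − (1 − 0.75051)(1 − 0.85470) = 0.96375
Series (hydraulic power unit, [0.96357], and [0.96375]): 0.79932 × 0.96357 × 0.96375 = 0.74228
Parallel ([0.74228], master valve solenoid, and subsea control module): 1 − (1 − 0.74228)(1 − 0.94696)(1 − 0.92774) = 0.999

0.999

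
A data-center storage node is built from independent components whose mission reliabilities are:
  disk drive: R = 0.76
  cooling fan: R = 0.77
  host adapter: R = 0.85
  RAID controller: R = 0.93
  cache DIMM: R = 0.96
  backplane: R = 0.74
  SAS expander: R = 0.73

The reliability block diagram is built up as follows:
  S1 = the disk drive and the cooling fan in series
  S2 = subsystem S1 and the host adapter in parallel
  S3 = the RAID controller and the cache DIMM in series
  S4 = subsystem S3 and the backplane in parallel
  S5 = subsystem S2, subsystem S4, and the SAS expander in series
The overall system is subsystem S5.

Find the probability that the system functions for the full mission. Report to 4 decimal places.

0.6655

Series (disk drive and cooling fan): 0.760000 × 0.770000 = 0.585200
Parallel ([0.585200] and host adapter): 1 − (1 − 0.585200)(1 − 0.850000) = 0.937780
Series (RAID controller and cache DIMM): 0.930000 × 0.960000 = 0.892800
Parallel ([0.892800] and backplane): 1 − (1 − 0.892800)(1 − 0.740000) = 0.972128
Series ([0.937780], [0.972128], and SAS expander): 0.937780 × 0.972128 × 0.730000 = 0.6655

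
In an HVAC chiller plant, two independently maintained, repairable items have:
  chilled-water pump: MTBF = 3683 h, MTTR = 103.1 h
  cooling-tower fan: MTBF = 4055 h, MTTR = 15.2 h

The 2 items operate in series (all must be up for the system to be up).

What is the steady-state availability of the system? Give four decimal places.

0.9691

A(chilled-water pump) = MTBF/(MTBF+MTTR) = 3683/(3683+103.1) = 0.972769
A(cooling-tower fan) = MTBF/(MTBF+MTTR) = 4055/(4055+15.2) = 0.996266
Series availability: 0.972769 × 0.996266 = 0.9691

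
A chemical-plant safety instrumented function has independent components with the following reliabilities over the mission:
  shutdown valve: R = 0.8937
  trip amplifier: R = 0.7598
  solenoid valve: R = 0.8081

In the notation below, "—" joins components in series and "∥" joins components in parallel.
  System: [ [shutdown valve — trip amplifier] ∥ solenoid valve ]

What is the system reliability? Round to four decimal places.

Series (shutdown valve and trip amplifier): 0.893700 × 0.759800 = 0.679033
Parallel ([0.679033] and solenoid valve): 1 − (1 − 0.679033)(1 − 0.808100) = 0.9384

0.9384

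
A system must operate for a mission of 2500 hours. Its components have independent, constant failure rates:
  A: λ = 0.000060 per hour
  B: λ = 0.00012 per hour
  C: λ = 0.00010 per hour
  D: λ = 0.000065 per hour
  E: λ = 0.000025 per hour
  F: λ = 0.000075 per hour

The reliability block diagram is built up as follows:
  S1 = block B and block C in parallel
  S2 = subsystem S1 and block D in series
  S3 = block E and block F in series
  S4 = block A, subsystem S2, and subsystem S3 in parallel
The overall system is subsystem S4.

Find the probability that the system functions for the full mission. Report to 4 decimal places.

0.9939

R(A) = exp(−0.000060 × 2500) = 0.860708
R(B) = exp(−0.00012 × 2500) = 0.740818
R(C) = exp(−0.00010 × 2500) = 0.778801
R(D) = exp(−0.000065 × 2500) = 0.850016
R(E) = exp(−0.000025 × 2500) = 0.939413
R(F) = exp(−0.000075 × 2500) = 0.829029
Parallel (B and C): 1 − (1 − 0.740818)(1 − 0.778801) = 0.942669
Series ([0.942669] and D): 0.942669 × 0.850016 = 0.801284
Series (E and F): 0.939413 × 0.829029 = 0.778801
Parallel (A, [0.801284], and [0.778801]): 1 − (1 − 0.860708)(1 − 0.801284)(1 − 0.778801) = 0.9939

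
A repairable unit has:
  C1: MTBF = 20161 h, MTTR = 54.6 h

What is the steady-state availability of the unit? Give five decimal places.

A(C1) = MTBF/(MTBF+MTTR) = 20161/(20161+54.6) = 0.99730

0.99730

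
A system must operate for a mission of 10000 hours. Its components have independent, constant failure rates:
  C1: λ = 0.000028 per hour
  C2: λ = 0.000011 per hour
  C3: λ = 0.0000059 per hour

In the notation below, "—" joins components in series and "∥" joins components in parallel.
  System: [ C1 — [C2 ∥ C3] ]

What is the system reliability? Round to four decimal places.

0.7513

R(C1) = exp(−0.000028 × 10000) = 0.755784
R(C2) = exp(−0.000011 × 10000) = 0.895834
R(C3) = exp(−0.0000059 × 10000) = 0.942707
Parallel (C2 and C3): 1 − (1 − 0.895834)(1 − 0.942707) = 0.994032
Series (C1 and [0.994032]): 0.755784 × 0.994032 = 0.7513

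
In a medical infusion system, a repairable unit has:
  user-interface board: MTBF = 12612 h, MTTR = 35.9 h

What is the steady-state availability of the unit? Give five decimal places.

A(user-interface board) = MTBF/(MTBF+MTTR) = 12612/(12612+35.9) = 0.99716

0.99716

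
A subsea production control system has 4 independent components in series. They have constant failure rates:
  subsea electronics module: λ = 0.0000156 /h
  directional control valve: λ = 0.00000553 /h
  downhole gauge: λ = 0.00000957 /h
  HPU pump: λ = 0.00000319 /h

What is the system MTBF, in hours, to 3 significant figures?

29500

Series of exponential components: λ_sys = Σ λ_i
λ_sys = 0.0000156 + 0.00000553 + 0.00000957 + 0.00000319 = 3.3890e-05 /h
MTBF = 1 / λ_sys = 29500 h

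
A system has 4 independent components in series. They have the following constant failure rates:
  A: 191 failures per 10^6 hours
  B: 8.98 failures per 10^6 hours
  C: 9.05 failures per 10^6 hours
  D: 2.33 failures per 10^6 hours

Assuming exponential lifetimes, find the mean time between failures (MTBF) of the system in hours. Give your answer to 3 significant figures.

4730

Series of exponential components: λ_sys = Σ λ_i
λ_sys = 0.000191 + 0.00000898 + 0.00000905 + 0.00000233 = 2.1136e-04 /h
MTBF = 1 / λ_sys = 4730 h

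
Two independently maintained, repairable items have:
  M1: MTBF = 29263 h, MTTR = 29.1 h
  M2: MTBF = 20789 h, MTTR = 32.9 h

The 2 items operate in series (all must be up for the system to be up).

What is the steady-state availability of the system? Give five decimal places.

A(M1) = MTBF/(MTBF+MTTR) = 29263/(29263+29.1) = 0.999007
A(M2) = MTBF/(MTBF+MTTR) = 20789/(20789+32.9) = 0.998420
Series availability: 0.999007 × 0.998420 = 0.99743

0.99743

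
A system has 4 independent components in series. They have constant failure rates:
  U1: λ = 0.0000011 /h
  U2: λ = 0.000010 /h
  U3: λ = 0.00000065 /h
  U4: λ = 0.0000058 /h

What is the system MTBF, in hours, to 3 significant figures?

Series of exponential components: λ_sys = Σ λ_i
λ_sys = 0.0000011 + 0.000010 + 0.00000065 + 0.0000058 = 1.7550e-05 /h
MTBF = 1 / λ_sys = 57000 h

57000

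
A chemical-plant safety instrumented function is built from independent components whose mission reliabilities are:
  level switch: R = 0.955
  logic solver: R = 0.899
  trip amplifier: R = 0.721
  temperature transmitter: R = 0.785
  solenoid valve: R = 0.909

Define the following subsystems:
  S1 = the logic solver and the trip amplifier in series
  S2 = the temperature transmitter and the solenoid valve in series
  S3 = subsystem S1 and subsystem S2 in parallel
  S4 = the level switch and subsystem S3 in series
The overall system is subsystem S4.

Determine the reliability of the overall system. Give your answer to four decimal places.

Series (logic solver and trip amplifier): 0.899000 × 0.721000 = 0.648179
Series (temperature transmitter and solenoid valve): 0.785000 × 0.909000 = 0.713565
Parallel ([0.648179] and [0.713565]): 1 − (1 − 0.648179)(1 − 0.713565) = 0.899226
Series (level switch and [0.899226]): 0.955000 × 0.899226 = 0.8588

0.8588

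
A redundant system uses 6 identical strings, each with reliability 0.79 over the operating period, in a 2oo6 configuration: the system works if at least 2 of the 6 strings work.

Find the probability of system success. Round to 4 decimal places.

R = Σ_{i=2}^{6} C(6,i) p^i (1−p)^{6−i} with p = 0.79
C(6,2)·0.79^2·0.21^4 = 0.018206
C(6,3)·0.79^3·0.21^3 = 0.091321
C(6,4)·0.79^4·0.21^2 = 0.257655
C(6,5)·0.79^5·0.21^1 = 0.387709
C(6,6)·0.79^6·0.21^0 = 0.243087
Sum = 0.9980

0.9980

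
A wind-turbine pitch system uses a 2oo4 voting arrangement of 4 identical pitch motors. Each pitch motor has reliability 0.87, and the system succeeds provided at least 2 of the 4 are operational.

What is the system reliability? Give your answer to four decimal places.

0.9921

R = Σ_{i=2}^{4} C(4,i) p^i (1−p)^{4−i} with p = 0.87
C(4,2)·0.87^2·0.13^2 = 0.076750
C(4,3)·0.87^3·0.13^1 = 0.342422
C(4,4)·0.87^4·0.13^0 = 0.572898
Sum = 0.9921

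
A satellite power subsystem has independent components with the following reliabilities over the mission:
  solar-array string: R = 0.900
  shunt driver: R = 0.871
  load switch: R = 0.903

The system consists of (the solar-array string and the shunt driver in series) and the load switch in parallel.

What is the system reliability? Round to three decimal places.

0.979

Series (solar-array string and shunt driver): 0.90000 × 0.87100 = 0.78390
Parallel ([0.78390] and load switch): 1 − (1 − 0.78390)(1 − 0.90300) = 0.979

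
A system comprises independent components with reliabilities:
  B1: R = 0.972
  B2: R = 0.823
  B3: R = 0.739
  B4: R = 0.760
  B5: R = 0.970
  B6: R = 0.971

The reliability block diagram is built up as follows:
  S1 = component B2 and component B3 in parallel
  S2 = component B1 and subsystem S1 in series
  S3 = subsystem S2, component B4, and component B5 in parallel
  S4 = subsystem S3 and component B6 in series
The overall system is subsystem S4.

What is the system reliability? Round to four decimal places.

Parallel (B2 and B3): 1 − (1 − 0.823000)(1 − 0.739000) = 0.953803
Series (B1 and [0.953803]): 0.972000 × 0.953803 = 0.927097
Parallel ([0.927097], B4, and B5): 1 − (1 − 0.927097)(1 − 0.760000)(1 − 0.970000) = 0.999475
Series ([0.999475] and B6): 0.999475 × 0.971000 = 0.9705

0.9705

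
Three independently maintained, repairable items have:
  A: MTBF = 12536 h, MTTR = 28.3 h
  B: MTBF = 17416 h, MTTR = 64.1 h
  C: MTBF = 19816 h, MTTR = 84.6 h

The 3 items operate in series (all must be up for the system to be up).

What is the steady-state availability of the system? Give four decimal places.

A(A) = MTBF/(MTBF+MTTR) = 12536/(12536+28.3) = 0.997748
A(B) = MTBF/(MTBF+MTTR) = 17416/(17416+64.1) = 0.996333
A(C) = MTBF/(MTBF+MTTR) = 19816/(19816+84.6) = 0.995749
Series availability: 0.997748 × 0.996333 × 0.995749 = 0.9899

0.9899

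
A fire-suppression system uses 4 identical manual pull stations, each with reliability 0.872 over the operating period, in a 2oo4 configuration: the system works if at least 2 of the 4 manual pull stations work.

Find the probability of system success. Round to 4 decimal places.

0.9924

R = Σ_{i=2}^{4} C(4,i) p^i (1−p)^{4−i} with p = 0.872
C(4,2)·0.872^2·0.128^2 = 0.074749
C(4,3)·0.872^3·0.128^1 = 0.339484
C(4,4)·0.872^4·0.128^0 = 0.578184
Sum = 0.9924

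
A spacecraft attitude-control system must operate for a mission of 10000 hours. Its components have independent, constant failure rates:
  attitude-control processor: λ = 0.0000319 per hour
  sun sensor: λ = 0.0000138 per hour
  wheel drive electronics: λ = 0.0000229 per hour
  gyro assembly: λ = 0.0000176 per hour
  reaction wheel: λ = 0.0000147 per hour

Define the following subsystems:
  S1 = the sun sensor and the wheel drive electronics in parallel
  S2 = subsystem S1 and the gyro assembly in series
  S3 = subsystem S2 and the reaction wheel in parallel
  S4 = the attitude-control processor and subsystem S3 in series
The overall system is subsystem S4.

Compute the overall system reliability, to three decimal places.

R(attitude-control processor) = exp(−0.0000319 × 10000) = 0.72688
R(sun sensor) = exp(−0.0000138 × 10000) = 0.87110
R(wheel drive electronics) = exp(−0.0000229 × 10000) = 0.79533
R(gyro assembly) = exp(−0.0000176 × 10000) = 0.83862
R(reaction wheel) = exp(−0.0000147 × 10000) = 0.86329
Parallel (sun sensor and wheel drive electronics): 1 − (1 − 0.87110)(1 − 0.79533) = 0.97362
Series ([0.97362] and gyro assembly): 0.97362 × 0.83862 = 0.81650
Parallel ([0.81650] and reaction wheel): 1 − (1 − 0.81650)(1 − 0.86329) = 0.97491
Series (attitude-control processor and [0.97491]): 0.72688 × 0.97491 = 0.709

0.709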